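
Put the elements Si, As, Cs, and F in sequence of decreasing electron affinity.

F, Si, As, Cs

F is in period 2, group 17; Si is in period 3, group 14; As is in period 4, group 15; Cs is in period 6, group 1.
Electron affinity generally becomes more exothermic across a period toward the halogens and less exothermic down a group.
Here both period and group differ, so the two effects have to be weighed against each other.
As > Cs: both effects reinforce here, so As is clearly the higher of the two.
Si > As: period and group pull opposite ways; the down-group shift dominates (134 vs 78 kJ/mol).
F > Si: relative to Si, both the across-period and down-group shifts push F's electron affinity up.
Tabulated electron affinity (kJ/mol): F 328, Si 134, As 78, Cs 46.
So from highest to lowest: F > Si > As > Cs.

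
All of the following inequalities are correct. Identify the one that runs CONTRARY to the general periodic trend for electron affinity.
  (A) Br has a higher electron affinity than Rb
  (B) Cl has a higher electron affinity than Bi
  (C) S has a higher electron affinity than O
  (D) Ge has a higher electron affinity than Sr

The general trend: electron affinity increases across a period and decreases down a group.
(A) Br (period 4, group 17) vs Rb (period 5, group 1): the stated order agrees with the simple trend.
(B) Cl (period 3, group 17) vs Bi (period 6, group 15): the stated order agrees with the simple trend.
(C) S (period 3, group 16) vs O (period 2, group 16): the stated order contradicts the simple trend.
(D) Ge (period 4, group 14) vs Sr (period 5, group 2): the stated order agrees with the simple trend.
The exception is (C): the compact 2p subshell of O repels the added electron more than S's larger 3p does.

(C)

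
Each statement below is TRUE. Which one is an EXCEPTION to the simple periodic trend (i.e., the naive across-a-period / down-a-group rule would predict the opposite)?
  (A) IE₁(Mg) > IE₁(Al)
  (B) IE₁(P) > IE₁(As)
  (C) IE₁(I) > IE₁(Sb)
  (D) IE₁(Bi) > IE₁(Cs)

(A)

The general trend: IE₁ increases across a period and decreases down a group.
(A) Mg (period 3, group 2) vs Al (period 3, group 13): the stated order contradicts the simple trend.
(B) P (period 3, group 15) vs As (period 4, group 15): the stated order agrees with the simple trend.
(C) I (period 5, group 17) vs Sb (period 5, group 15): the stated order agrees with the simple trend.
(D) Bi (period 6, group 15) vs Cs (period 6, group 1): the stated order agrees with the simple trend.
The exception is (A): Al's single 3p electron is easier to remove than one from Mg's filled 3s².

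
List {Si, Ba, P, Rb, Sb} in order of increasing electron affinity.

Ba < Rb < P < Sb < Si

Si is in period 3, group 14; P is in period 3, group 15; Rb is in period 5, group 1; Sb is in period 5, group 15; Ba is in period 6, group 2.
Electron affinity generally becomes more exothermic across a period toward the halogens and less exothermic down a group.
Here both period and group differ, so the two effects have to be weighed against each other.
Rb > Ba: the two effects oppose for this pair; the down-group effect wins (47 vs 14 kJ/mol).
P > Rb: relative to Rb, both the across-period and down-group shifts push P's electron affinity up.
Sb > P: this pair runs against the simple trend — see the exception note.
Si > Sb: period and group pull opposite ways; the down-group shift dominates (134 vs 103 kJ/mol).
Note the exception: Sb has a higher electron affinity than P, contrary to the simple trend — both are half-filled np³, but the pairing/repulsion penalty for the added electron shrinks as the p orbitals become larger and more diffuse down the group, and for Sb that outweighs the weaker nuclear attraction.
Note the exception: Si has a higher electron affinity than P, contrary to the simple trend — adding an electron to P's half-filled 3p³ is unfavourable, so Si (3p²) has the more exothermic EA.
Approximate values (kJ/mol): Si 134, P 72, Rb 47, Sb 103, Ba 14.
So from lowest to highest: Ba < Rb < P < Sb < Si.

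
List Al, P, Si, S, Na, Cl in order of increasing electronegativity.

Na, Al, Si, P, S, Cl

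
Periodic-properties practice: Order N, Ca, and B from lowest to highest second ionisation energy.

Ca < B < N

Consider each +1 ion: N⁺ still has 4 valence electrons; Ca⁺ still has 1 valence electron; B⁺ still has 2 valence electrons.
All are still removing valence electrons, so compare the +1 ions as you would atoms: IE_2 generally rises across a period (higher Z_eff) and falls down a group (larger shell), subject to the usual subshell exceptions.
Valence configurations: N⁺ [He]2s²2p², Ca⁺ [Ar]4s¹, B⁺ [He]2s².
Approximate IE_2 values (kJ/mol): N 2856, Ca 1145, B 2427.
Hence IE_2: Ca < B < N.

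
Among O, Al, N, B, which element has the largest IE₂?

O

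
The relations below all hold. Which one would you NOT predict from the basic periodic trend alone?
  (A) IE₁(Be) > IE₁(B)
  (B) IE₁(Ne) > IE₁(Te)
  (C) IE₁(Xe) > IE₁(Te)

The general trend: first ionization energy increases across a period and decreases down a group.
(A) Be (period 2, group 2) vs B (period 2, group 13): the stated order contradicts the simple trend.
(B) Ne (period 2, group 18) vs Te (period 5, group 16): the stated order agrees with the simple trend.
(C) Xe (period 5, group 18) vs Te (period 5, group 16): the stated order agrees with the simple trend.
The exception is (A): removing B's lone 2p electron is easier than breaking Be's filled 2s².

(A)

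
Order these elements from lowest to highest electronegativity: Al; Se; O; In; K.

K < Al < In < Se < O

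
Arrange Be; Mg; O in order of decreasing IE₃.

Be > Mg > O

After 2 electrons have been removed, what remains? Be²⁺ is the bare [He] core; Mg²⁺ is the bare [Ne] core; O²⁺ still has 4 valence electrons.
Pulling an electron out of a noble-gas core costs far more than removing a remaining valence electron, so Mg and Be sit at the high end of IE_3.
Tabulated IE_3 (kJ/mol): Be 14849, Mg 7733, O 5300.
Hence IE_3: O < Mg < Be.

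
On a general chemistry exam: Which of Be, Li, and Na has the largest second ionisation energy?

Li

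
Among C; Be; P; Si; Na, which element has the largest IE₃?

Be

IE_3 is the cost of taking one more electron from the +2 cation: C²⁺ still has 2 valence electrons; Be²⁺ is the bare [He] core; P²⁺ still has 3 valence electrons; Si²⁺ still has 2 valence electrons; Na²⁺ is already 1 electron into the core.
Core electrons are held far more tightly than valence electrons, so Na and Be top the IE_3 order.
Valence configurations: C²⁺ [He]2s², P²⁺ [Ne]3s²3p¹, Si²⁺ [Ne]3s².
P²⁺ loses a lone 3p electron whereas Si²⁺ must break into a filled 3s² pair, so IE_3(Si) > IE_3(P) even though P has the higher nuclear charge.
The numbers (kJ/mol): C 4620, Be 14849, P 2914, Si 3232, Na 6910.
Hence IE_3: P < Si < C < Na < Be.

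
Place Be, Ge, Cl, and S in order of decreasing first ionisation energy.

Cl > S > Be > Ge

Be is in period 2, group 2; S is in period 3, group 16; Cl is in period 3, group 17; Ge is in period 4, group 14.
First ionization energy rises across a period (greater Z_eff holds electrons more tightly) and falls down a group (valence electrons are farther from the nucleus).
Here both period and group differ, so the two effects have to be weighed against each other.
Be > Ge: the two effects oppose for this pair; the down-group effect wins (900 vs 762 kJ/mol).
S > Be: period and group pull opposite ways; the across-period shift dominates (1000 vs 900 kJ/mol).
Cl > S: both are in period 3; the period trend gives Cl the larger value.
For reference (kJ/mol): Be 900, S 1000, Cl 1251, Ge 762.
So from highest to lowest: Cl > S > Be > Ge.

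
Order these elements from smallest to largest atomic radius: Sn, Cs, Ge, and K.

Radius decreases left→right (rising Z_eff, same n) and increases top→bottom (higher n).
Here both period and group differ, so the two effects have to be weighed against each other.
Sn > Ge: Sn sits below Ge in group 14, so the down-group effect alone puts Sn larger.
K > Sn: the two effects oppose for this pair; the across-period effect wins (196 vs 140 pm).
Cs > K: Cs sits below K in group 1, so the down-group effect alone puts Cs larger.
For reference (pm): K 196, Ge 121, Sn 140, Cs 232.
So from smallest to largest: Ge < Sn < K < Cs.

Ge < Sn < K < Cs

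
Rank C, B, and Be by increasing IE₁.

B < Be < C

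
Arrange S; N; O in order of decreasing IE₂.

After 1 electron has been removed, what remains? S⁺ still has 5 valence electrons; N⁺ still has 4 valence electrons; O⁺ still has 5 valence electrons.
All are still removing valence electrons, so compare the +1 ions as you would atoms: IE_2 generally rises across a period (higher Z_eff) and falls down a group (larger shell), subject to the usual subshell exceptions.
Valence configurations: S⁺ [Ne]3s²3p³, N⁺ [He]2s²2p², O⁺ [He]2s²2p³.
The numbers (kJ/mol): S 2252, N 2856, O 3388.
Putting it together, IE_2: S < N < O.

O > N > S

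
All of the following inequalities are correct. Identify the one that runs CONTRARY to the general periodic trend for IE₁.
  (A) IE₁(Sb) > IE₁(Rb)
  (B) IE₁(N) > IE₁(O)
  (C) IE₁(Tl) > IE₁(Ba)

The general trend: IE₁ increases across a period and decreases down a group.
(A) Sb (period 5, group 15) vs Rb (period 5, group 1): the stated order agrees with the simple trend.
(B) N (period 2, group 15) vs O (period 2, group 16): the stated order contradicts the simple trend.
(C) Tl (period 6, group 13) vs Ba (period 6, group 2): the stated order agrees with the simple trend.
The exception is (B): pairing an electron in O's 2p⁴ costs repulsion energy, so O ionizes more easily than half-filled N (2p³).

(B)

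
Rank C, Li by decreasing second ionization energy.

Li, C

After 1 electron has been removed, what remains? C⁺ still has 3 valence electrons; Li⁺ is the bare [He] core.
Pulling an electron out of a noble-gas core costs far more than removing a remaining valence electron, so Li sits at the high end of IE_2.
Tabulated IE_2 (kJ/mol): C 2353, Li 7298.
Putting it together, IE_2: C < Li.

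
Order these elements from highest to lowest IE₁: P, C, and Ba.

C, P, Ba

Across a period the outer electron is held more tightly (higher IE₁); down a group it sits in a higher shell, more shielded, and comes off more easily.
Neither a single period nor a single group — weigh both effects.
P > Ba: both effects reinforce here, so P is clearly the higher of the two.
C > P: the two effects oppose for this pair; the down-group effect wins (1086 vs 1012 kJ/mol).
Approximate values (kJ/mol): C 1086, P 1012, Ba 503.
So from highest to lowest: C > P > Ba.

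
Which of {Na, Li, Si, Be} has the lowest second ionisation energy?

Si

The second ionization energy removes an electron from the +1 ion. For each element: Na⁺ is the bare [Ne] core; Li⁺ is the bare [He] core; Si⁺ still has 3 valence electrons; Be⁺ still has 1 valence electron.
Pulling an electron out of a noble-gas core costs far more than removing a remaining valence electron, so Na and Li sit at the high end of IE_2.
Valence configurations: Si⁺ [Ne]3s²3p¹, Be⁺ [He]2s¹.
Approximate IE_2 values (kJ/mol): Na 4562, Li 7298, Si 1577, Be 1757.
So the second ionization energies run Si < Be < Na < Li.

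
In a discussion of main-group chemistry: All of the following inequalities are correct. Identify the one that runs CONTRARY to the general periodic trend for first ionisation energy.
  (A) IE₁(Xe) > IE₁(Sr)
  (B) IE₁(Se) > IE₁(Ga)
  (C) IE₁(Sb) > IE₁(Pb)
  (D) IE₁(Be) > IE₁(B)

The general trend: first ionisation energy increases across a period and decreases down a group.
(A) Xe (period 5, group 18) vs Sr (period 5, group 2): the stated order agrees with the simple trend.
(B) Se (period 4, group 16) vs Ga (period 4, group 13): the stated order agrees with the simple trend.
(C) Sb (period 5, group 15) vs Pb (period 6, group 14): the stated order agrees with the simple trend.
(D) Be (period 2, group 2) vs B (period 2, group 13): the stated order contradicts the simple trend.
The exception is (D): removing B's lone 2p electron is easier than breaking Be's filled 2s².

(D)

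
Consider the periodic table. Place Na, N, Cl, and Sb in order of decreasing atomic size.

Radius decreases left→right (rising Z_eff, same n) and increases top→bottom (higher n).
These span different periods and groups, so the two trends combine.
Cl > N: the two effects oppose for this pair; the down-group effect wins (99 vs 71 pm).
Sb > Cl: relative to Cl, both the across-period and down-group shifts push Sb's atomic radius up.
Na > Sb: the two effects oppose for this pair; the across-period effect wins (155 vs 140 pm).
Tabulated atomic radius (pm): N 71, Na 155, Cl 99, Sb 140.
So from largest to smallest: Na > Sb > Cl > N.

Na > Sb > Cl > N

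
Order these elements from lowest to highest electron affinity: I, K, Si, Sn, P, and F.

Adding an electron releases more energy for atoms nearer the top right (short of the noble gases).
These span different periods and groups, so the two trends combine.
P > K: relative to K, both the across-period and down-group shifts push P's electron affinity up.
Sn > P: this pair runs against the simple trend — see the exception note.
Si > Sn: they share group 14; the group trend gives Si the larger value.
I > Si: the two effects oppose for this pair; the across-period effect wins (295 vs 134 kJ/mol).
F > I: they share group 17; the group trend gives F the larger value.
Note the exception: Sn has a higher electron affinity than P, contrary to the simple trend — adding an electron to P's half-filled np³ subshell costs electron-pairing energy.
Note the exception: Si has a higher electron affinity than P, contrary to the simple trend — adding an electron to P's half-filled 3p³ is unfavourable, so Si (3p²) has the more exothermic EA.
Approximate values (kJ/mol): F 328, Si 134, P 72, K 48, Sn 107, I 295.
So from lowest to highest: K < P < Sn < Si < I < F.

K < P < Sn < Si < I < F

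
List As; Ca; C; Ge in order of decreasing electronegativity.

C > As > Ge > Ca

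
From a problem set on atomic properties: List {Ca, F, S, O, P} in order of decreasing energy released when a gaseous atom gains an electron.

O is in period 2, group 16; F is in period 2, group 17; P is in period 3, group 15; S is in period 3, group 16; Ca is in period 4, group 2.
Atoms with high Z_eff and room in the valence shell (especially the halogens) have the most exothermic electron affinities.
Here both period and group differ, so the two effects have to be weighed against each other.
P > Ca: both effects reinforce here, so P is clearly the higher of the two.
O > P: relative to P, both the across-period and down-group shifts push O's electron affinity up.
S > O: this pair runs against the simple trend — see the exception note.
F > S: both effects reinforce here, so F is clearly the higher of the two.
Note the exception: S has a higher electron affinity than O, contrary to the simple trend — the compact 2p subshell of O repels the added electron more than S's larger 3p does.
For reference (kJ/mol): O 141, F 328, P 72, S 200, Ca 2.
So from highest to lowest: F > S > O > P > Ca.

F > S > O > P > Ca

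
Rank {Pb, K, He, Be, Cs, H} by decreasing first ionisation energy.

He > H > Be > Pb > K > Cs

H is in period 1, group 1; He is in period 1, group 18; Be is in period 2, group 2; K is in period 4, group 1; Cs is in period 6, group 1; Pb is in period 6, group 14.
Across a period the outer electron is held more tightly (higher IE₁); down a group it sits in a higher shell, more shielded, and comes off more easily.
These span different periods and groups, so the two trends combine.
K > Cs: they share group 1; the group trend gives K the larger value.
Pb > K: the two effects oppose for this pair; the across-period effect wins (716 vs 419 kJ/mol).
Be > Pb: period and group pull opposite ways; the down-group shift dominates (900 vs 716 kJ/mol).
H > Be: period and group pull opposite ways; the down-group shift dominates (1312 vs 900 kJ/mol).
He > H: both are in period 1; the period trend gives He the larger value.
For reference (kJ/mol): H 1312, He 2372, Be 900, K 419, Cs 376, Pb 716.
So from highest to lowest: He > H > Be > Pb > K > Cs.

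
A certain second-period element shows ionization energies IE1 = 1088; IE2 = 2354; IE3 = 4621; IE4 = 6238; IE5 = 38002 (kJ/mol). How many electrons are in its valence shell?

4

Look for the largest jump between consecutive ionization energies: IE5/IE4 ≈ 6.1, far larger than any earlier ratio.
That jump marks the point where a core electron is being removed. So the atom has 4 valence electrons.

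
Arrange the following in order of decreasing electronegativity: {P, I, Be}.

Be is in period 2, group 2; P is in period 3, group 15; I is in period 5, group 17.
Smaller atoms with higher effective nuclear charge are more electronegative.
Neither a single period nor a single group — weigh both effects.
P > Be: period and group pull opposite ways; the across-period shift dominates (2.19 vs 1.57).
I > P: period and group pull opposite ways; the across-period shift dominates (2.66 vs 2.19).
Approximate values (Pauling): Be 1.57, P 2.19, I 2.66.
So from highest to lowest: I > P > Be.

I > P > Be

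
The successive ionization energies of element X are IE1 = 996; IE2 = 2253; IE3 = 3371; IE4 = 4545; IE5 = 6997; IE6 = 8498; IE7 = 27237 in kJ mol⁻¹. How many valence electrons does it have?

6

Look for the largest jump between consecutive ionization energies: IE7/IE6 ≈ 3.2, far larger than any earlier ratio.
That jump marks the point where a core electron is being removed. So the atom has 6 valence electrons.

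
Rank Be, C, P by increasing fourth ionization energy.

Consider each +3 ion: Be³⁺ is already 1 electron into the core; C³⁺ still has 1 valence electron; P³⁺ still has 2 valence electrons.
Breaking into a closed-shell core is much more expensive than removing a leftover valence electron — Be has the largest IE_4 here.
Valence configurations: C³⁺ [He]2s¹, P³⁺ [Ne]3s².
The numbers (kJ/mol): Be 21007, C 6223, P 4964.
So the fourth ionization energies run P < C < Be.

P < C < Be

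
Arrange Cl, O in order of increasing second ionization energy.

Cl < O

IE_2 is the cost of taking one more electron from the +1 cation: Cl⁺ still has 6 valence electrons; O⁺ still has 5 valence electrons.
All are still removing valence electrons, so compare the +1 ions as you would atoms: IE_2 generally rises across a period (higher Z_eff) and falls down a group (larger shell), subject to the usual subshell exceptions.
Valence configurations: Cl⁺ [Ne]3s²3p⁴, O⁺ [He]2s²2p³.
The numbers (kJ/mol): Cl 2298, O 3388.
Putting it together, IE_2: Cl < O.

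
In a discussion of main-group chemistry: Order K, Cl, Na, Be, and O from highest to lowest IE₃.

The third ionization energy removes an electron from the +2 ion. For each element: K²⁺ is already 1 electron into the core; Cl²⁺ still has 5 valence electrons; Na²⁺ is already 1 electron into the core; Be²⁺ is the bare [He] core; O²⁺ still has 4 valence electrons.
Usually core removal costs more than valence removal, but here the competition is close: a tightly held n=2 valence electron can cost more to remove than an n=3 core electron, so the actual values have to decide it.
Valence configurations: Cl²⁺ [Ne]3s²3p³, O²⁺ [He]2s²2p².
The numbers (kJ/mol): K 4420, Cl 3822, Na 6910, Be 14849, O 5300.
Overall IE_3 order: Cl < K < O < Na < Be.

Be > Na > O > K > Cl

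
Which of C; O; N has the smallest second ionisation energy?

C

Consider each +1 ion: C⁺ still has 3 valence electrons; O⁺ still has 5 valence electrons; N⁺ still has 4 valence electrons.
All are still removing valence electrons, so compare the +1 ions as you would atoms: IE_2 generally rises across a period (higher Z_eff) and falls down a group (larger shell), subject to the usual subshell exceptions.
Valence configurations: C⁺ [He]2s²2p¹, O⁺ [He]2s²2p³, N⁺ [He]2s²2p².
Approximate IE_2 values (kJ/mol): C 2353, O 3388, N 2856.
So the second ionization energies run C < N < O.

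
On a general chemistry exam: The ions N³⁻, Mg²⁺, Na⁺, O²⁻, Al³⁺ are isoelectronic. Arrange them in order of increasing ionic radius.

All of these have 10 electrons, so size is governed by nuclear charge alone: the more protons, the stronger the pull on the same electron cloud, and the smaller the ion.
Nuclear charges: Al³⁺ (Z=13), Mg²⁺ (Z=12), Na⁺ (Z=11), O²⁻ (Z=8), N³⁻ (Z=7).
Smallest to largest: Al³⁺ < Mg²⁺ < Na⁺ < O²⁻ < N³⁻.

Al³⁺, Mg²⁺, Na⁺, O²⁻, N³⁻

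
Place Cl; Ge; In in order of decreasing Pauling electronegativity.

Cl > Ge > In

Cl is in period 3, group 17; Ge is in period 4, group 14; In is in period 5, group 13.
Electronegativity increases across a period and decreases down a group, tracking effective nuclear charge and atomic size.
Here both period and group differ, so the two effects have to be weighed against each other.
Ge > In: both effects reinforce here, so Ge is clearly the higher of the two.
Cl > Ge: relative to Ge, both the across-period and down-group shifts push Cl's electronegativity up.
For reference (Pauling): Cl 3.16, Ge 2.01, In 1.78.
So from highest to lowest: Cl > Ge > In.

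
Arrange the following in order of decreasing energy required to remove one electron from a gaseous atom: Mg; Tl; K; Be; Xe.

Be is in period 2, group 2; Mg is in period 3, group 2; K is in period 4, group 1; Xe is in period 5, group 18; Tl is in period 6, group 13.
IE₁ increases left→right with effective nuclear charge and decreases top→bottom as the valence shell moves farther out.
Neither a single period nor a single group — weigh both effects.
Tl > K: the two effects oppose for this pair; the across-period effect wins (589 vs 419 kJ/mol).
Mg > Tl: the two effects oppose for this pair; the down-group effect wins (738 vs 589 kJ/mol).
Be > Mg: Be sits above Mg in group 2, so the down-group effect alone puts Be higher.
Xe > Be: period and group pull opposite ways; the across-period shift dominates (1170 vs 900 kJ/mol).
For reference (kJ/mol): Be 900, Mg 738, K 419, Xe 1170, Tl 589.
So from highest to lowest: Xe > Be > Mg > Tl > K.

Xe, Be, Mg, Tl, K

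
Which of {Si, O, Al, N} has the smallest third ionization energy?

Al

After 2 electrons have been removed, what remains? Si²⁺ still has 2 valence electrons; O²⁺ still has 4 valence electrons; Al²⁺ still has 1 valence electron; N²⁺ still has 3 valence electrons.
All are still removing valence electrons, so compare the +2 ions as you would atoms: IE_3 generally rises across a period (higher Z_eff) and falls down a group (larger shell), subject to the usual subshell exceptions.
Valence configurations: Si²⁺ [Ne]3s², O²⁺ [He]2s²2p², Al²⁺ [Ne]3s¹, N²⁺ [He]2s²2p¹.
Tabulated IE_3 (kJ/mol): Si 3232, O 5300, Al 2745, N 4578.
Overall IE_3 order: Al < Si < N < O.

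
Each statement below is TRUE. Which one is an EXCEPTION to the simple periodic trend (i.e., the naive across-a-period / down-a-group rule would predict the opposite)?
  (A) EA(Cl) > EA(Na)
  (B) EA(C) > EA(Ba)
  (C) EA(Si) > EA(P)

(C)

The general trend: electron affinity increases across a period and decreases down a group.
(A) Cl (period 3, group 17) vs Na (period 3, group 1): the stated order agrees with the simple trend.
(B) C (period 2, group 14) vs Ba (period 6, group 2): the stated order agrees with the simple trend.
(C) Si (period 3, group 14) vs P (period 3, group 15): the stated order contradicts the simple trend.
The exception is (C): adding an electron to P's half-filled 3p³ is unfavourable, so Si (3p²) has the more exothermic EA.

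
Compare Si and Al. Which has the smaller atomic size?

Si

Al is in period 3, group 13; Si is in period 3, group 14.
Atomic radius shrinks across a period as nuclear charge pulls the same shell inward, and grows down a group as new shells are added.
All lie in period 3, so atomic radius increases right to left.
So Si has the smaller atomic size (Si < Al).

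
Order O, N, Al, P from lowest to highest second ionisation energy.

IE_2 is the cost of taking one more electron from the +1 cation: O⁺ still has 5 valence electrons; N⁺ still has 4 valence electrons; Al⁺ still has 2 valence electrons; P⁺ still has 4 valence electrons.
All are still removing valence electrons, so compare the +1 ions as you would atoms: IE_2 generally rises across a period (higher Z_eff) and falls down a group (larger shell), subject to the usual subshell exceptions.
Valence configurations: O⁺ [He]2s²2p³, N⁺ [He]2s²2p², Al⁺ [Ne]3s², P⁺ [Ne]3s²3p².
Approximate IE_2 values (kJ/mol): O 3388, N 2856, Al 1817, P 1907.
Overall IE_2 order: Al < P < N < O.

Al < P < N < O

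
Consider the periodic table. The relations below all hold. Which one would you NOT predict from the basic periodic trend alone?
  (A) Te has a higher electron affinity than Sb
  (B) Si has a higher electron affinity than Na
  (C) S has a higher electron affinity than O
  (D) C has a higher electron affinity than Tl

(C)

The general trend: electron affinity increases across a period and decreases down a group.
(A) Te (period 5, group 16) vs Sb (period 5, group 15): the stated order agrees with the simple trend.
(B) Si (period 3, group 14) vs Na (period 3, group 1): the stated order agrees with the simple trend.
(C) S (period 3, group 16) vs O (period 2, group 16): the stated order contradicts the simple trend.
(D) C (period 2, group 14) vs Tl (period 6, group 13): the stated order agrees with the simple trend.
The exception is (C): the compact 2p subshell of O repels the added electron more than S's larger 3p does.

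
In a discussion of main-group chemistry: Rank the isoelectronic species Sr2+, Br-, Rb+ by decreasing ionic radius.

Br- > Rb+ > Sr2+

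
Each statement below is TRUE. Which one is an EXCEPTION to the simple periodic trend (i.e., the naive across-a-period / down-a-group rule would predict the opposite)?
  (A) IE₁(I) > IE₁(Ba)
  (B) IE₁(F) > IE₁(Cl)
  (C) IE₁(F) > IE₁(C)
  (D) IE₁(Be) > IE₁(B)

The general trend: IE₁ increases across a period and decreases down a group.
(A) I (period 5, group 17) vs Ba (period 6, group 2): the stated order agrees with the simple trend.
(B) F (period 2, group 17) vs Cl (period 3, group 17): the stated order agrees with the simple trend.
(C) F (period 2, group 17) vs C (period 2, group 14): the stated order agrees with the simple trend.
(D) Be (period 2, group 2) vs B (period 2, group 13): the stated order contradicts the simple trend.
The exception is (D): removing B's lone 2p electron is easier than breaking Be's filled 2s².

(D)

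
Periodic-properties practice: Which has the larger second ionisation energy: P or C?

C

The second ionization energy removes an electron from the +1 ion. For each element: P⁺ still has 4 valence electrons; C⁺ still has 3 valence electrons.
All are still removing valence electrons, so compare the +1 ions as you would atoms: IE_2 generally rises across a period (higher Z_eff) and falls down a group (larger shell), subject to the usual subshell exceptions.
Valence configurations: P⁺ [Ne]3s²3p², C⁺ [He]2s²2p¹.
The numbers (kJ/mol): P 1907, C 2353.
Overall IE_2 order: P < C.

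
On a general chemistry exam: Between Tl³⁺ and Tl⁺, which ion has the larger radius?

Tl⁺

Both ions have Z = 81 protons, but Tl³⁺ has lost more electrons, so its remaining electrons feel a larger effective nuclear charge per electron and are pulled in more tightly.
Higher positive charge → smaller ion, so Tl⁺ > Tl³⁺.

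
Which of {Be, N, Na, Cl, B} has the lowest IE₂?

Be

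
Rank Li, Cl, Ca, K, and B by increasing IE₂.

Ca < Cl < B < K < Li

Consider each +1 ion: Li⁺ is the bare [He] core; Cl⁺ still has 6 valence electrons; Ca⁺ still has 1 valence electron; K⁺ is the bare [Ar] core; B⁺ still has 2 valence electrons.
Pulling an electron out of a noble-gas core costs far more than removing a remaining valence electron, so K and Li sit at the high end of IE_2.
Valence configurations: Cl⁺ [Ne]3s²3p⁴, Ca⁺ [Ar]4s¹, B⁺ [He]2s².
Tabulated IE_2 (kJ/mol): Li 7298, Cl 2298, Ca 1145, K 3052, B 2427.
Overall IE_2 order: Ca < Cl < B < K < Li.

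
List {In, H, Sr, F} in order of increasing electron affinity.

Sr < In < H < F

H is in period 1, group 1; F is in period 2, group 17; Sr is in period 5, group 2; In is in period 5, group 13.
Electron affinity generally becomes more exothermic across a period toward the halogens and less exothermic down a group.
Here both period and group differ, so the two effects have to be weighed against each other.
In > Sr: both are in period 5; the period trend gives In the larger value.
H > In: the two effects oppose for this pair; the down-group effect wins (73 vs 29 kJ/mol).
F > H: period and group pull opposite ways; the across-period shift dominates (328 vs 73 kJ/mol).
Approximate values (kJ/mol): H 73, F 328, Sr 5, In 29.
So from lowest to highest: Sr < In < H < F.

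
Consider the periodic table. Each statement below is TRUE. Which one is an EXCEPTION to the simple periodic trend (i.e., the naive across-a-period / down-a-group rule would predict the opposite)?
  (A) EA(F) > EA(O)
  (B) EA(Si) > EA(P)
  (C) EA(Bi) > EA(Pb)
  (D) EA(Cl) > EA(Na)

(B)

The general trend: electron affinity increases across a period and decreases down a group.
(A) F (period 2, group 17) vs O (period 2, group 16): the stated order agrees with the simple trend.
(B) Si (period 3, group 14) vs P (period 3, group 15): the stated order contradicts the simple trend.
(C) Bi (period 6, group 15) vs Pb (period 6, group 14): the stated order agrees with the simple trend.
(D) Cl (period 3, group 17) vs Na (period 3, group 1): the stated order agrees with the simple trend.
The exception is (B): adding an electron to P's half-filled 3p³ is unfavourable, so Si (3p²) has the more exothermic EA.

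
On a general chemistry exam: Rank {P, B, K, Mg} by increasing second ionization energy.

Mg < P < B < K

IE_2 is the cost of taking one more electron from the +1 cation: P⁺ still has 4 valence electrons; B⁺ still has 2 valence electrons; K⁺ is the bare [Ar] core; Mg⁺ still has 1 valence electron.
Pulling an electron out of a noble-gas core costs far more than removing a remaining valence electron, so K sits at the high end of IE_2.
Valence configurations: P⁺ [Ne]3s²3p², B⁺ [He]2s², Mg⁺ [Ne]3s¹.
Approximate IE_2 values (kJ/mol): P 1907, B 2427, K 3052, Mg 1451.
So the second ionization energies run Mg < P < B < K.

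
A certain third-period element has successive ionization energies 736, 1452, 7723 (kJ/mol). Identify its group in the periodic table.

Group 2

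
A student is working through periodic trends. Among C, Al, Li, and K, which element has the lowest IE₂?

IE_2 is the cost of taking one more electron from the +1 cation: C⁺ still has 3 valence electrons; Al⁺ still has 2 valence electrons; Li⁺ is the bare [He] core; K⁺ is the bare [Ar] core.
Breaking into a closed-shell core is much more expensive than removing a leftover valence electron — K and Li have the largest IE_2 here.
Valence configurations: C⁺ [He]2s²2p¹, Al⁺ [Ne]3s².
The numbers (kJ/mol): C 2353, Al 1817, Li 7298, K 3052.
Overall IE_2 order: Al < C < K < Li.

Al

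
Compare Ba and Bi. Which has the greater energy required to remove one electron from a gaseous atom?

Bi

Ba is in period 6, group 2; Bi is in period 6, group 15.
First ionization energy rises across a period (greater Z_eff holds electrons more tightly) and falls down a group (valence electrons are farther from the nucleus).
All lie in period 6, so first ionization energy increases left to right.
So Bi has the greater energy required to remove one electron from a gaseous atom (Bi > Ba).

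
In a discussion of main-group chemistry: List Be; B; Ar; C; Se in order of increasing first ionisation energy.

First ionization energy rises across a period (greater Z_eff holds electrons more tightly) and falls down a group (valence electrons are farther from the nucleus).
Here both period and group differ, so the two effects have to be weighed against each other.
Be > B: this pair runs against the simple trend — see the exception note.
Se > Be: period and group pull opposite ways; the across-period shift dominates (941 vs 900 kJ/mol).
C > Se: the two effects oppose for this pair; the down-group effect wins (1086 vs 941 kJ/mol).
Ar > C: period and group pull opposite ways; the across-period shift dominates (1521 vs 1086 kJ/mol).
Note the exception: Be has a higher first ionization energy than B, contrary to the simple trend — removing B's lone 2p electron is easier than breaking Be's filled 2s².
For reference (kJ/mol): Be 900, B 801, C 1086, Ar 1521, Se 941.
So from lowest to highest: B < Be < Se < C < Ar.

B < Be < Se < C < Ar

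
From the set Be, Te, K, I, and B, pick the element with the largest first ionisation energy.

Be is in period 2, group 2; B is in period 2, group 13; K is in period 4, group 1; Te is in period 5, group 16; I is in period 5, group 17.
Removing the outermost electron gets harder across a period and easier down a group.
These span different periods and groups, so the two trends combine.
B > K: relative to K, both the across-period and down-group shifts push B's first ionization energy up.
Te > B: period and group pull opposite ways; the across-period shift dominates (869 vs 801 kJ/mol).
Be > Te: period and group pull opposite ways; the down-group shift dominates (900 vs 869 kJ/mol).
I > Be: the two effects oppose for this pair; the across-period effect wins (1008 vs 900 kJ/mol).
Note the exception: Be has a higher first ionization energy than B, contrary to the simple trend — removing B's lone 2p electron is easier than breaking Be's filled 2s².
Tabulated first ionization energy (kJ/mol): Be 900, B 801, K 419, Te 869, I 1008.
The largest first ionisation energy among these belongs to I.

I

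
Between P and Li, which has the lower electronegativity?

Li

Li is in period 2, group 1; P is in period 3, group 15.
EN rises left→right (higher Z_eff, smaller atoms) and falls top→bottom (larger, more shielded atoms).
Neither a single period nor a single group — weigh both effects.
P > Li: period and group pull opposite ways; the across-period shift dominates (2.19 vs 0.98).
Tabulated electronegativity (Pauling): Li 0.98, P 2.19.
So Li has the lower electronegativity (Li < P).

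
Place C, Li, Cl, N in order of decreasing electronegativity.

Cl, N, C, Li

Atoms toward the upper right of the periodic table pull bonding electrons most strongly.
Neither a single period nor a single group — weigh both effects.
C > Li: both are in period 2; the period trend gives C the larger value.
N > C: N lies to the right of C in period 2, so the across-period effect alone puts N higher.
Cl > N: period and group pull opposite ways; the across-period shift dominates (3.16 vs 3.04).
Tabulated electronegativity (Pauling): Li 0.98, C 2.55, N 3.04, Cl 3.16.
So from highest to lowest: Cl > N > C > Li.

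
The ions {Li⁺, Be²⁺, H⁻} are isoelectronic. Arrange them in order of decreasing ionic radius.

H⁻ > Li⁺ > Be²⁺

All of these have 2 electrons, so size is governed by nuclear charge alone: the more protons, the stronger the pull on the same electron cloud, and the smaller the ion.
Nuclear charges: Be²⁺ (Z=4), Li⁺ (Z=3), H⁻ (Z=1).
Largest to smallest: H⁻ > Li⁺ > Be²⁺.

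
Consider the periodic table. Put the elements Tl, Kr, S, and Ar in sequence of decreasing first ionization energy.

Ar > Kr > S > Tl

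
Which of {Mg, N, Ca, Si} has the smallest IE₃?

The third ionization energy removes an electron from the +2 ion. For each element: Mg²⁺ is the bare [Ne] core; N²⁺ still has 3 valence electrons; Ca²⁺ is the bare [Ar] core; Si²⁺ still has 2 valence electrons.
Core electrons are held far more tightly than valence electrons, so Ca and Mg top the IE_3 order.
Valence configurations: N²⁺ [He]2s²2p¹, Si²⁺ [Ne]3s².
Tabulated IE_3 (kJ/mol): Mg 7733, N 4578, Ca 4912, Si 3232.
Hence IE_3: Si < N < Ca < Mg.

Si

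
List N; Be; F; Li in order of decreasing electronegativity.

F, N, Be, Li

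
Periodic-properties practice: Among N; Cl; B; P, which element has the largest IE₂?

N

Consider each +1 ion: N⁺ still has 4 valence electrons; Cl⁺ still has 6 valence electrons; B⁺ still has 2 valence electrons; P⁺ still has 4 valence electrons.
All are still removing valence electrons, so compare the +1 ions as you would atoms: IE_2 generally rises across a period (higher Z_eff) and falls down a group (larger shell), subject to the usual subshell exceptions.
Valence configurations: N⁺ [He]2s²2p², Cl⁺ [Ne]3s²3p⁴, B⁺ [He]2s², P⁺ [Ne]3s²3p².
The numbers (kJ/mol): N 2856, Cl 2298, B 2427, P 1907.
Overall IE_2 order: P < Cl < B < N.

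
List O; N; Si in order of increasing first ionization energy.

Si < O < N

N is in period 2, group 15; O is in period 2, group 16; Si is in period 3, group 14.
Across a period the outer electron is held more tightly (higher IE₁); down a group it sits in a higher shell, more shielded, and comes off more easily.
These span different periods and groups, so the two trends combine.
O > Si: both effects reinforce here, so O is clearly the higher of the two.
N > O: this pair runs against the simple trend — see the exception note.
Note the exception: N has a higher first ionization energy than O, contrary to the simple trend — pairing an electron in O's 2p⁴ costs repulsion energy, so O ionizes more easily than half-filled N (2p³).
Approximate values (kJ/mol): N 1402, O 1314, Si 786.
So from lowest to highest: Si < O < N.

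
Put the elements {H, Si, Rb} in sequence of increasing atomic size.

H < Si < Rb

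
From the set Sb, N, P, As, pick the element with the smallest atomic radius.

N is in period 2, group 15; P is in period 3, group 15; As is in period 4, group 15; Sb is in period 5, group 15.
Across a period the added protons contract the valence shell; down a group each new principal shell makes the atom larger.
All are in group 15, so atomic radius increases down the group.
The smallest atomic radius among these belongs to N.

N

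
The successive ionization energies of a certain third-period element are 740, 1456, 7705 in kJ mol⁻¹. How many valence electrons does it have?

2

Look for the largest jump between consecutive ionization energies: IE3/IE2 ≈ 5.3, far larger than any earlier ratio.
That jump marks the point where a core electron is being removed. So the atom has 2 valence electrons.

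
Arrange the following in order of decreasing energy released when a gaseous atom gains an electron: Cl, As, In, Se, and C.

Cl > Se > C > As > In

C is in period 2, group 14; Cl is in period 3, group 17; As is in period 4, group 15; Se is in period 4, group 16; In is in period 5, group 13.
Adding an electron releases more energy for atoms nearer the top right (short of the noble gases).
Here both period and group differ, so the two effects have to be weighed against each other.
As > In: both effects reinforce here, so As is clearly the higher of the two.
C > As: period and group pull opposite ways; the down-group shift dominates (122 vs 78 kJ/mol).
Se > C: period and group pull opposite ways; the across-period shift dominates (195 vs 122 kJ/mol).
Cl > Se: both effects reinforce here, so Cl is clearly the higher of the two.
For reference (kJ/mol): C 122, Cl 349, As 78, Se 195, In 29.
So from highest to lowest: Cl > Se > C > As > In.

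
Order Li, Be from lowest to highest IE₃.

After 2 electrons have been removed, what remains? Li²⁺ is already 1 electron into the core; Be²⁺ is the bare [He] core.
All of these are removing an electron from a noble-gas core or deeper; the smaller core (lower principal quantum number) is held far more tightly, and within a period the higher nuclear charge binds the same core more tightly.
The numbers (kJ/mol): Li 11815, Be 14849.
Putting it together, IE_3: Li < Be.

Li < Be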